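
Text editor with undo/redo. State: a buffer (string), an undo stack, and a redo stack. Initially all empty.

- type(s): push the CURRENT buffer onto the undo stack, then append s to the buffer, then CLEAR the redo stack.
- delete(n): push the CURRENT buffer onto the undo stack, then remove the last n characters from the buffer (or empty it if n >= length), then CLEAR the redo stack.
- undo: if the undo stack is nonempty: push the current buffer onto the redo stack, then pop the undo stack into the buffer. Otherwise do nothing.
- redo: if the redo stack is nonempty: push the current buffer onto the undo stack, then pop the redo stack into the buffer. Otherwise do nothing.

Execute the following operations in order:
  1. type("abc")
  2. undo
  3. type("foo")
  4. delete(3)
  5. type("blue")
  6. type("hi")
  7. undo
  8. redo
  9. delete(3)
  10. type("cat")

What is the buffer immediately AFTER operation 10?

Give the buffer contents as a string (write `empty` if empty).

After op 1 (type): buf='abc' undo_depth=1 redo_depth=0
After op 2 (undo): buf='(empty)' undo_depth=0 redo_depth=1
After op 3 (type): buf='foo' undo_depth=1 redo_depth=0
After op 4 (delete): buf='(empty)' undo_depth=2 redo_depth=0
After op 5 (type): buf='blue' undo_depth=3 redo_depth=0
After op 6 (type): buf='bluehi' undo_depth=4 redo_depth=0
After op 7 (undo): buf='blue' undo_depth=3 redo_depth=1
After op 8 (redo): buf='bluehi' undo_depth=4 redo_depth=0
After op 9 (delete): buf='blu' undo_depth=5 redo_depth=0
After op 10 (type): buf='blucat' undo_depth=6 redo_depth=0

Answer: blucat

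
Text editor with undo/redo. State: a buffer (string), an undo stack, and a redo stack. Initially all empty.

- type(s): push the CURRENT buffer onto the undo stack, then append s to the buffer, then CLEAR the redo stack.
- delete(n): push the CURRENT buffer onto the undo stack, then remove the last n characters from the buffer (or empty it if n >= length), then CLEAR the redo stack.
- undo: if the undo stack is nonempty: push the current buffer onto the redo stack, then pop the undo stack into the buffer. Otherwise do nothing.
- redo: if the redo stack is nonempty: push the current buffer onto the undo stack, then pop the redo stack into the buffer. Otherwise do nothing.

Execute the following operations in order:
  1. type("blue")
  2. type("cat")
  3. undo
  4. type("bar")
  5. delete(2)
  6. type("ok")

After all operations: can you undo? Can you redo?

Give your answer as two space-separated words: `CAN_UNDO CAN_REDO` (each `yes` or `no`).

After op 1 (type): buf='blue' undo_depth=1 redo_depth=0
After op 2 (type): buf='bluecat' undo_depth=2 redo_depth=0
After op 3 (undo): buf='blue' undo_depth=1 redo_depth=1
After op 4 (type): buf='bluebar' undo_depth=2 redo_depth=0
After op 5 (delete): buf='blueb' undo_depth=3 redo_depth=0
After op 6 (type): buf='bluebok' undo_depth=4 redo_depth=0

Answer: yes no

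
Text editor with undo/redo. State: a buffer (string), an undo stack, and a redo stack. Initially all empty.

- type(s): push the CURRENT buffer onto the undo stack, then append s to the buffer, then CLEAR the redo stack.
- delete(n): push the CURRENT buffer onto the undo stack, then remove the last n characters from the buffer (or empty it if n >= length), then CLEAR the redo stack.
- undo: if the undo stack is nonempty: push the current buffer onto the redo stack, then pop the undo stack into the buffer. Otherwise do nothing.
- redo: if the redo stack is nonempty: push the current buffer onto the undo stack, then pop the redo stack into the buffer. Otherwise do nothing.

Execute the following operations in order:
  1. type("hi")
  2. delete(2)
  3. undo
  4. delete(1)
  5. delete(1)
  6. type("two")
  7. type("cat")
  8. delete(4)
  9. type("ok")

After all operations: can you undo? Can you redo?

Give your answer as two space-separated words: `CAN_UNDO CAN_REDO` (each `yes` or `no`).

After op 1 (type): buf='hi' undo_depth=1 redo_depth=0
After op 2 (delete): buf='(empty)' undo_depth=2 redo_depth=0
After op 3 (undo): buf='hi' undo_depth=1 redo_depth=1
After op 4 (delete): buf='h' undo_depth=2 redo_depth=0
After op 5 (delete): buf='(empty)' undo_depth=3 redo_depth=0
After op 6 (type): buf='two' undo_depth=4 redo_depth=0
After op 7 (type): buf='twocat' undo_depth=5 redo_depth=0
After op 8 (delete): buf='tw' undo_depth=6 redo_depth=0
After op 9 (type): buf='twok' undo_depth=7 redo_depth=0

Answer: yes no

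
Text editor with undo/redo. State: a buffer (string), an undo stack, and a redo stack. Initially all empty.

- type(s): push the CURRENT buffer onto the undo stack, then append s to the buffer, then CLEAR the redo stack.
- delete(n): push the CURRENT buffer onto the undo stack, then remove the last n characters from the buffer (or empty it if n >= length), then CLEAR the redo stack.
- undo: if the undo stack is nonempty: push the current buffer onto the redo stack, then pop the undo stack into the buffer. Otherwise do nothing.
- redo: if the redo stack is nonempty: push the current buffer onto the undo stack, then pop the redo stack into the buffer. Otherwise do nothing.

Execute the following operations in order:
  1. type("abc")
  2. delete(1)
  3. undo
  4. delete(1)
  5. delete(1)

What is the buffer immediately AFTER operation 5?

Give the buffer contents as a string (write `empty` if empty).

After op 1 (type): buf='abc' undo_depth=1 redo_depth=0
After op 2 (delete): buf='ab' undo_depth=2 redo_depth=0
After op 3 (undo): buf='abc' undo_depth=1 redo_depth=1
After op 4 (delete): buf='ab' undo_depth=2 redo_depth=0
After op 5 (delete): buf='a' undo_depth=3 redo_depth=0

Answer: a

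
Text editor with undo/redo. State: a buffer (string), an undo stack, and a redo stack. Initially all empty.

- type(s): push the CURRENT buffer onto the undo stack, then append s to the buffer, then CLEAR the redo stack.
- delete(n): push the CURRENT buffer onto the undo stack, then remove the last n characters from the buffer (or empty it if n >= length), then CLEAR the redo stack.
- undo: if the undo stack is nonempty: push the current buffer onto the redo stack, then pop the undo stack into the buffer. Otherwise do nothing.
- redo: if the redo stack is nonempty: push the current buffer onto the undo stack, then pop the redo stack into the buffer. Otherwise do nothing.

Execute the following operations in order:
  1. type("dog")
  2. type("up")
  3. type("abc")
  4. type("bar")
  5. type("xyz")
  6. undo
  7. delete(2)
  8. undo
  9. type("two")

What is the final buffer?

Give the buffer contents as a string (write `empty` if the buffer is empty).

After op 1 (type): buf='dog' undo_depth=1 redo_depth=0
After op 2 (type): buf='dogup' undo_depth=2 redo_depth=0
After op 3 (type): buf='dogupabc' undo_depth=3 redo_depth=0
After op 4 (type): buf='dogupabcbar' undo_depth=4 redo_depth=0
After op 5 (type): buf='dogupabcbarxyz' undo_depth=5 redo_depth=0
After op 6 (undo): buf='dogupabcbar' undo_depth=4 redo_depth=1
After op 7 (delete): buf='dogupabcb' undo_depth=5 redo_depth=0
After op 8 (undo): buf='dogupabcbar' undo_depth=4 redo_depth=1
After op 9 (type): buf='dogupabcbartwo' undo_depth=5 redo_depth=0

Answer: dogupabcbartwo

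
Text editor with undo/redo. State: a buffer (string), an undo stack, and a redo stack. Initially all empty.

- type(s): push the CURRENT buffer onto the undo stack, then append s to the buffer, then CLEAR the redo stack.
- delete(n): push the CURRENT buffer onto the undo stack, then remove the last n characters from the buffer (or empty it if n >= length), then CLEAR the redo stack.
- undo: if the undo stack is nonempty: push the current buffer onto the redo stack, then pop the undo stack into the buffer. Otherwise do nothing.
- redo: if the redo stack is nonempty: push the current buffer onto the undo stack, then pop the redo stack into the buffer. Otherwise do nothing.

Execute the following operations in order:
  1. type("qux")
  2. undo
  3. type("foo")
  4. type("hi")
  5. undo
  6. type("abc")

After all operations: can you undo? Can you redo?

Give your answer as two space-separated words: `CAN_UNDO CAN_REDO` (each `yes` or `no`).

Answer: yes no

Derivation:
After op 1 (type): buf='qux' undo_depth=1 redo_depth=0
After op 2 (undo): buf='(empty)' undo_depth=0 redo_depth=1
After op 3 (type): buf='foo' undo_depth=1 redo_depth=0
After op 4 (type): buf='foohi' undo_depth=2 redo_depth=0
After op 5 (undo): buf='foo' undo_depth=1 redo_depth=1
After op 6 (type): buf='fooabc' undo_depth=2 redo_depth=0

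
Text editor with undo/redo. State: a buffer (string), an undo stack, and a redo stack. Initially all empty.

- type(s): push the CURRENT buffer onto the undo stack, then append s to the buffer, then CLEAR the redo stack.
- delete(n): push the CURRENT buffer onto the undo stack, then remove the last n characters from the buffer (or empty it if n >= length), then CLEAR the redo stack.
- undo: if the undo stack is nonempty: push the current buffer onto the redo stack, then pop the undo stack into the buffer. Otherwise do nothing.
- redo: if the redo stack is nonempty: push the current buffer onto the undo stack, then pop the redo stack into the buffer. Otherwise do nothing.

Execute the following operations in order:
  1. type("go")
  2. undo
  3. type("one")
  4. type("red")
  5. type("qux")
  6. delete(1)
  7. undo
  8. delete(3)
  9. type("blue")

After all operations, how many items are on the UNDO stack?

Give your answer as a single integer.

Answer: 5

Derivation:
After op 1 (type): buf='go' undo_depth=1 redo_depth=0
After op 2 (undo): buf='(empty)' undo_depth=0 redo_depth=1
After op 3 (type): buf='one' undo_depth=1 redo_depth=0
After op 4 (type): buf='onered' undo_depth=2 redo_depth=0
After op 5 (type): buf='oneredqux' undo_depth=3 redo_depth=0
After op 6 (delete): buf='oneredqu' undo_depth=4 redo_depth=0
After op 7 (undo): buf='oneredqux' undo_depth=3 redo_depth=1
After op 8 (delete): buf='onered' undo_depth=4 redo_depth=0
After op 9 (type): buf='oneredblue' undo_depth=5 redo_depth=0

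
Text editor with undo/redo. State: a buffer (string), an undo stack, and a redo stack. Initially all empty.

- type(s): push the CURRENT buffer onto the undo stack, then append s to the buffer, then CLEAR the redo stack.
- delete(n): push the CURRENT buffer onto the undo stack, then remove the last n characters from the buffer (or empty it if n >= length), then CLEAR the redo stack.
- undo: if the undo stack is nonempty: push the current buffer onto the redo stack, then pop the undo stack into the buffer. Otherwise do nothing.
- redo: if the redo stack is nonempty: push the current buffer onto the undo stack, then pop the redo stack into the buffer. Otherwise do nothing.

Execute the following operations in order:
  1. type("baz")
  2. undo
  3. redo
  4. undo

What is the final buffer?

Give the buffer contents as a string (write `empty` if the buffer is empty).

After op 1 (type): buf='baz' undo_depth=1 redo_depth=0
After op 2 (undo): buf='(empty)' undo_depth=0 redo_depth=1
After op 3 (redo): buf='baz' undo_depth=1 redo_depth=0
After op 4 (undo): buf='(empty)' undo_depth=0 redo_depth=1

Answer: empty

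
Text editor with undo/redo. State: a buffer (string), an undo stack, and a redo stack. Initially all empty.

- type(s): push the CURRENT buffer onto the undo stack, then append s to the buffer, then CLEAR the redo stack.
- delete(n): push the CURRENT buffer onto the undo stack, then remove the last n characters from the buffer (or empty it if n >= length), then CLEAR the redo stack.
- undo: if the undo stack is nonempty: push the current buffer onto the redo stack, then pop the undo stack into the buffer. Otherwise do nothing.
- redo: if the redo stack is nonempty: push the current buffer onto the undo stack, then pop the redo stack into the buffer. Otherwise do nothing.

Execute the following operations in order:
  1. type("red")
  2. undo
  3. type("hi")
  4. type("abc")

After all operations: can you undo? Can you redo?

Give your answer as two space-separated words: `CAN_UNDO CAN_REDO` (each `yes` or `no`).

Answer: yes no

Derivation:
After op 1 (type): buf='red' undo_depth=1 redo_depth=0
After op 2 (undo): buf='(empty)' undo_depth=0 redo_depth=1
After op 3 (type): buf='hi' undo_depth=1 redo_depth=0
After op 4 (type): buf='hiabc' undo_depth=2 redo_depth=0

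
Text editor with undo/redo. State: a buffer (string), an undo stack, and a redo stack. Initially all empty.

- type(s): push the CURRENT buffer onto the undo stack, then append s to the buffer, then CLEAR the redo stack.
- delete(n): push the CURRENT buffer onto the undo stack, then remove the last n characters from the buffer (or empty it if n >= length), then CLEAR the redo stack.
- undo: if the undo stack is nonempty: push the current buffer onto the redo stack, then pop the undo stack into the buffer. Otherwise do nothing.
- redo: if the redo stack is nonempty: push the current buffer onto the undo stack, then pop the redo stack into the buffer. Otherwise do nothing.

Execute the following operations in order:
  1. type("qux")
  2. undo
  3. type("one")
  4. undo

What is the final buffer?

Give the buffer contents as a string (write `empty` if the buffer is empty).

Answer: empty

Derivation:
After op 1 (type): buf='qux' undo_depth=1 redo_depth=0
After op 2 (undo): buf='(empty)' undo_depth=0 redo_depth=1
After op 3 (type): buf='one' undo_depth=1 redo_depth=0
After op 4 (undo): buf='(empty)' undo_depth=0 redo_depth=1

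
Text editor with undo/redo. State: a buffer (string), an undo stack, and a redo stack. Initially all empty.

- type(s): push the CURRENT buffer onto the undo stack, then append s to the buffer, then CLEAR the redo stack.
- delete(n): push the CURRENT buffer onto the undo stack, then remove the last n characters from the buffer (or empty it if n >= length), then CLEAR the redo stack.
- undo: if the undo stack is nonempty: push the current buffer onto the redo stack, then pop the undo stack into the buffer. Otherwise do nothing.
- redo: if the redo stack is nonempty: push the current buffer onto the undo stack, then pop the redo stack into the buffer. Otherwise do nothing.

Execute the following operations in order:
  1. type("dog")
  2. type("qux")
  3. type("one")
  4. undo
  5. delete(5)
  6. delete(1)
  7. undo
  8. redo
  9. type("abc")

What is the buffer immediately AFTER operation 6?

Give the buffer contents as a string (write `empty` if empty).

Answer: empty

Derivation:
After op 1 (type): buf='dog' undo_depth=1 redo_depth=0
After op 2 (type): buf='dogqux' undo_depth=2 redo_depth=0
After op 3 (type): buf='dogquxone' undo_depth=3 redo_depth=0
After op 4 (undo): buf='dogqux' undo_depth=2 redo_depth=1
After op 5 (delete): buf='d' undo_depth=3 redo_depth=0
After op 6 (delete): buf='(empty)' undo_depth=4 redo_depth=0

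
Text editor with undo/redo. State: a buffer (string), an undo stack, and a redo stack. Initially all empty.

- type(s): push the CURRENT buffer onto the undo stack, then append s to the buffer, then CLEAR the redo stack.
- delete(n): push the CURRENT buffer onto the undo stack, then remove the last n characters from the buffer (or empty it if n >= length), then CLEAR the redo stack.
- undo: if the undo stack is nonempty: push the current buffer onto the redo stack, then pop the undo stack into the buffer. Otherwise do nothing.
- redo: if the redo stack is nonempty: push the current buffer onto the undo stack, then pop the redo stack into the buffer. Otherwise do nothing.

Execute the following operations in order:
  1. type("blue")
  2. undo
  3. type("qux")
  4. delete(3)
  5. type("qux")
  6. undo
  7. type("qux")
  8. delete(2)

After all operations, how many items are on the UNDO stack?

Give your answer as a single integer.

Answer: 4

Derivation:
After op 1 (type): buf='blue' undo_depth=1 redo_depth=0
After op 2 (undo): buf='(empty)' undo_depth=0 redo_depth=1
After op 3 (type): buf='qux' undo_depth=1 redo_depth=0
After op 4 (delete): buf='(empty)' undo_depth=2 redo_depth=0
After op 5 (type): buf='qux' undo_depth=3 redo_depth=0
After op 6 (undo): buf='(empty)' undo_depth=2 redo_depth=1
After op 7 (type): buf='qux' undo_depth=3 redo_depth=0
After op 8 (delete): buf='q' undo_depth=4 redo_depth=0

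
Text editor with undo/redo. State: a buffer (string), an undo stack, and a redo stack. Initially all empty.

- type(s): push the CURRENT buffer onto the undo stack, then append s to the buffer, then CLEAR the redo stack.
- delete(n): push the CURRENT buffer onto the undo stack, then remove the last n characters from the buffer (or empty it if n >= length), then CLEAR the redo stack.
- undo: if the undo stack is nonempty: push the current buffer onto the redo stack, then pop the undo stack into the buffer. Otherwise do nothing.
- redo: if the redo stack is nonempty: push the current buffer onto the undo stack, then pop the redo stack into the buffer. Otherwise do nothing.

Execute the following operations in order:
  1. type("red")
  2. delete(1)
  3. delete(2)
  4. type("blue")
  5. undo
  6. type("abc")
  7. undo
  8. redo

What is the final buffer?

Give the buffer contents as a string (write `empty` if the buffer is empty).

Answer: abc

Derivation:
After op 1 (type): buf='red' undo_depth=1 redo_depth=0
After op 2 (delete): buf='re' undo_depth=2 redo_depth=0
After op 3 (delete): buf='(empty)' undo_depth=3 redo_depth=0
After op 4 (type): buf='blue' undo_depth=4 redo_depth=0
After op 5 (undo): buf='(empty)' undo_depth=3 redo_depth=1
After op 6 (type): buf='abc' undo_depth=4 redo_depth=0
After op 7 (undo): buf='(empty)' undo_depth=3 redo_depth=1
After op 8 (redo): buf='abc' undo_depth=4 redo_depth=0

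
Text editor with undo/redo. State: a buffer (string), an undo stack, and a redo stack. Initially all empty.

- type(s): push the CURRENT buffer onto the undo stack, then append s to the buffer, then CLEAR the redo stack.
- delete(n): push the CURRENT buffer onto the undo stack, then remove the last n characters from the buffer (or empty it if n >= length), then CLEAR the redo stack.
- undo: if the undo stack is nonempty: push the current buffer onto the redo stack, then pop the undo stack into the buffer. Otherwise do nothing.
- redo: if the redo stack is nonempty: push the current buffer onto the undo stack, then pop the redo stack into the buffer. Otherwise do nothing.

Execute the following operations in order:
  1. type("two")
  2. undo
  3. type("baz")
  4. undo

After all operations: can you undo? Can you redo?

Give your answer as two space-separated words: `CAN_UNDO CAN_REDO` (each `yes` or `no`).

After op 1 (type): buf='two' undo_depth=1 redo_depth=0
After op 2 (undo): buf='(empty)' undo_depth=0 redo_depth=1
After op 3 (type): buf='baz' undo_depth=1 redo_depth=0
After op 4 (undo): buf='(empty)' undo_depth=0 redo_depth=1

Answer: no yes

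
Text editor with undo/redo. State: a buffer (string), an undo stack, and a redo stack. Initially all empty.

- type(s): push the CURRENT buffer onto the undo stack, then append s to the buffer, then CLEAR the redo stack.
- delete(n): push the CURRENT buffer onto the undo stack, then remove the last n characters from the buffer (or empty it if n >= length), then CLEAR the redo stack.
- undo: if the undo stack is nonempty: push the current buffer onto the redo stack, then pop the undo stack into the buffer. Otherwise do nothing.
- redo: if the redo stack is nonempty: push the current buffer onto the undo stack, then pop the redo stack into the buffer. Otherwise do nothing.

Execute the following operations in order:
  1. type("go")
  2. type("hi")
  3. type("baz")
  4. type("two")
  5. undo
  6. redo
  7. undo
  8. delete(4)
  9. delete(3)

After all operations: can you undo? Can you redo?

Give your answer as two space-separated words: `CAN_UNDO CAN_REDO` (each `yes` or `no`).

After op 1 (type): buf='go' undo_depth=1 redo_depth=0
After op 2 (type): buf='gohi' undo_depth=2 redo_depth=0
After op 3 (type): buf='gohibaz' undo_depth=3 redo_depth=0
After op 4 (type): buf='gohibaztwo' undo_depth=4 redo_depth=0
After op 5 (undo): buf='gohibaz' undo_depth=3 redo_depth=1
After op 6 (redo): buf='gohibaztwo' undo_depth=4 redo_depth=0
After op 7 (undo): buf='gohibaz' undo_depth=3 redo_depth=1
After op 8 (delete): buf='goh' undo_depth=4 redo_depth=0
After op 9 (delete): buf='(empty)' undo_depth=5 redo_depth=0

Answer: yes no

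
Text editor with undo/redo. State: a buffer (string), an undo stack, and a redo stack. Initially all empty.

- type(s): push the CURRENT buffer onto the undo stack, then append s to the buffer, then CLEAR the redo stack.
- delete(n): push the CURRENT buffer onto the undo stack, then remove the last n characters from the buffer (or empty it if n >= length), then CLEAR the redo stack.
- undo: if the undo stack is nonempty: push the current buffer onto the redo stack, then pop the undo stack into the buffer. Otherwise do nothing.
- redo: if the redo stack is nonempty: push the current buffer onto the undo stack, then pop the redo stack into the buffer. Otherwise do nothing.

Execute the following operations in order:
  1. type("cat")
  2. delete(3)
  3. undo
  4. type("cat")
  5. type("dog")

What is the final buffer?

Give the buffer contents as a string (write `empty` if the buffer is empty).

Answer: catcatdog

Derivation:
After op 1 (type): buf='cat' undo_depth=1 redo_depth=0
After op 2 (delete): buf='(empty)' undo_depth=2 redo_depth=0
After op 3 (undo): buf='cat' undo_depth=1 redo_depth=1
After op 4 (type): buf='catcat' undo_depth=2 redo_depth=0
After op 5 (type): buf='catcatdog' undo_depth=3 redo_depth=0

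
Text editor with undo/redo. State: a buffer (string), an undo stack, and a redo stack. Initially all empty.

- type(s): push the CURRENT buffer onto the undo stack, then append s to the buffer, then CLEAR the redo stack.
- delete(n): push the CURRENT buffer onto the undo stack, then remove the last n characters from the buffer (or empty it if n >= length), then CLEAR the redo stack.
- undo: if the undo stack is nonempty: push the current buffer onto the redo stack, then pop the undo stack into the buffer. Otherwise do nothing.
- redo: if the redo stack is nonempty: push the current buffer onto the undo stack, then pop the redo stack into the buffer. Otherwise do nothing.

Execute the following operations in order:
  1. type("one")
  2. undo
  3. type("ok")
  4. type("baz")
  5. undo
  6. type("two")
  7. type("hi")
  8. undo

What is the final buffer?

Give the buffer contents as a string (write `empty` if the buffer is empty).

After op 1 (type): buf='one' undo_depth=1 redo_depth=0
After op 2 (undo): buf='(empty)' undo_depth=0 redo_depth=1
After op 3 (type): buf='ok' undo_depth=1 redo_depth=0
After op 4 (type): buf='okbaz' undo_depth=2 redo_depth=0
After op 5 (undo): buf='ok' undo_depth=1 redo_depth=1
After op 6 (type): buf='oktwo' undo_depth=2 redo_depth=0
After op 7 (type): buf='oktwohi' undo_depth=3 redo_depth=0
After op 8 (undo): buf='oktwo' undo_depth=2 redo_depth=1

Answer: oktwo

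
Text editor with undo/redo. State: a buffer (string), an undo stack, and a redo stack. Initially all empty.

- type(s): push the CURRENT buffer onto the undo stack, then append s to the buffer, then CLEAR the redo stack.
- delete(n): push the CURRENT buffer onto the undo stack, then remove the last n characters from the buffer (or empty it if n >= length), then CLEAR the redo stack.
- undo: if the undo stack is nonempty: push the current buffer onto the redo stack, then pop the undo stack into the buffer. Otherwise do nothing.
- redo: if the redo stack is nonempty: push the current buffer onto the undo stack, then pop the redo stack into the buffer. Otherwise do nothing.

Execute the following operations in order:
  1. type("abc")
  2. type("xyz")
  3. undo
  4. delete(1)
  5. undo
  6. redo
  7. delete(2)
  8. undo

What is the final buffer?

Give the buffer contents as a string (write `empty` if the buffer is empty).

Answer: ab

Derivation:
After op 1 (type): buf='abc' undo_depth=1 redo_depth=0
After op 2 (type): buf='abcxyz' undo_depth=2 redo_depth=0
After op 3 (undo): buf='abc' undo_depth=1 redo_depth=1
After op 4 (delete): buf='ab' undo_depth=2 redo_depth=0
After op 5 (undo): buf='abc' undo_depth=1 redo_depth=1
After op 6 (redo): buf='ab' undo_depth=2 redo_depth=0
After op 7 (delete): buf='(empty)' undo_depth=3 redo_depth=0
After op 8 (undo): buf='ab' undo_depth=2 redo_depth=1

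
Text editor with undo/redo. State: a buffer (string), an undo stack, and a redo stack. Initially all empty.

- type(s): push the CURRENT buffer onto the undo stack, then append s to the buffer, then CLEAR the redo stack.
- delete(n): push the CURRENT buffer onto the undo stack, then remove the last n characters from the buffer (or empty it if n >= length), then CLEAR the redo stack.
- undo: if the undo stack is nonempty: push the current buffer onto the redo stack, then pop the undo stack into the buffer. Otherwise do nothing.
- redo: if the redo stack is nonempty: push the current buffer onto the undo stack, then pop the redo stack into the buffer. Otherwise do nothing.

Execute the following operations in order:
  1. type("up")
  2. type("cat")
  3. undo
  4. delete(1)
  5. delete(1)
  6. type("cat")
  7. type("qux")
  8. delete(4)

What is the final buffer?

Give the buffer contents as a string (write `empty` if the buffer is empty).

After op 1 (type): buf='up' undo_depth=1 redo_depth=0
After op 2 (type): buf='upcat' undo_depth=2 redo_depth=0
After op 3 (undo): buf='up' undo_depth=1 redo_depth=1
After op 4 (delete): buf='u' undo_depth=2 redo_depth=0
After op 5 (delete): buf='(empty)' undo_depth=3 redo_depth=0
After op 6 (type): buf='cat' undo_depth=4 redo_depth=0
After op 7 (type): buf='catqux' undo_depth=5 redo_depth=0
After op 8 (delete): buf='ca' undo_depth=6 redo_depth=0

Answer: ca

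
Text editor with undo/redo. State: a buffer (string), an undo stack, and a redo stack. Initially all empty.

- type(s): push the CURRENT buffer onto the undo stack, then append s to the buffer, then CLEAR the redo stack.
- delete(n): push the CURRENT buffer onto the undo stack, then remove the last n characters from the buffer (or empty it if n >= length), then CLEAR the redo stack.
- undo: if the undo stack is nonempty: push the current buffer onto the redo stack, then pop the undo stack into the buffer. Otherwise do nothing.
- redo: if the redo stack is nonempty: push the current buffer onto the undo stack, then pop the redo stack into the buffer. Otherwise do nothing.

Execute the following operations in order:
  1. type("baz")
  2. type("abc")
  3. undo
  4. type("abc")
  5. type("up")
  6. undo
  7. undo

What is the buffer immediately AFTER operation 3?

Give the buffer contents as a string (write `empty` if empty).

After op 1 (type): buf='baz' undo_depth=1 redo_depth=0
After op 2 (type): buf='bazabc' undo_depth=2 redo_depth=0
After op 3 (undo): buf='baz' undo_depth=1 redo_depth=1

Answer: baz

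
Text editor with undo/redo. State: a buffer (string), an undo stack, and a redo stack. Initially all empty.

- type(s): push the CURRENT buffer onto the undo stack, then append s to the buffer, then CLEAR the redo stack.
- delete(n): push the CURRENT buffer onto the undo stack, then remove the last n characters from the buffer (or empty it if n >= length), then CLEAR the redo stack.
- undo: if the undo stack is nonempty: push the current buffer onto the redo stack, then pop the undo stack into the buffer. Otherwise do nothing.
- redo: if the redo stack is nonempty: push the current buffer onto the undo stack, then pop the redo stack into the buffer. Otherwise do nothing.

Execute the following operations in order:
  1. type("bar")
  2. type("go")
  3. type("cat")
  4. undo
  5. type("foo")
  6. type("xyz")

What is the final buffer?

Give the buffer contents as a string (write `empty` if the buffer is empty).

After op 1 (type): buf='bar' undo_depth=1 redo_depth=0
After op 2 (type): buf='bargo' undo_depth=2 redo_depth=0
After op 3 (type): buf='bargocat' undo_depth=3 redo_depth=0
After op 4 (undo): buf='bargo' undo_depth=2 redo_depth=1
After op 5 (type): buf='bargofoo' undo_depth=3 redo_depth=0
After op 6 (type): buf='bargofooxyz' undo_depth=4 redo_depth=0

Answer: bargofooxyz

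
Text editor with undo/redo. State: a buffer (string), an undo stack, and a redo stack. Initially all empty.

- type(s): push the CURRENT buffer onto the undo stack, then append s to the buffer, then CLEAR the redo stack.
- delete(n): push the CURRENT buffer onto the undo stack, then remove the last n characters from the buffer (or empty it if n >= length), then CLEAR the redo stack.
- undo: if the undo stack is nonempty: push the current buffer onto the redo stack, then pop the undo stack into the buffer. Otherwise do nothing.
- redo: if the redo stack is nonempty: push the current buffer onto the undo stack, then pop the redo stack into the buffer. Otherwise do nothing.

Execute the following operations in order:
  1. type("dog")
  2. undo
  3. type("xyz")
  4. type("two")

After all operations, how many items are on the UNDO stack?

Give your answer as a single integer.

Answer: 2

Derivation:
After op 1 (type): buf='dog' undo_depth=1 redo_depth=0
After op 2 (undo): buf='(empty)' undo_depth=0 redo_depth=1
After op 3 (type): buf='xyz' undo_depth=1 redo_depth=0
After op 4 (type): buf='xyztwo' undo_depth=2 redo_depth=0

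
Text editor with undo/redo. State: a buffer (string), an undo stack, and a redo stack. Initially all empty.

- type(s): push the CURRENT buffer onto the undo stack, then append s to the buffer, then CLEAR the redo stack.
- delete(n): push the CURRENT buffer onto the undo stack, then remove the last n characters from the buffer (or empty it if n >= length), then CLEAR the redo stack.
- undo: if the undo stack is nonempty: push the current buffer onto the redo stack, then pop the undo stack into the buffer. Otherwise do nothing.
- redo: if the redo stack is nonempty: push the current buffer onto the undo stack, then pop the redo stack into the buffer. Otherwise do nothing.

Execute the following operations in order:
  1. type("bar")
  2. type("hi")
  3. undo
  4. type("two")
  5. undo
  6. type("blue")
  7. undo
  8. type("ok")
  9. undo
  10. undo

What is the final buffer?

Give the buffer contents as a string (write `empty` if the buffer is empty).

Answer: empty

Derivation:
After op 1 (type): buf='bar' undo_depth=1 redo_depth=0
After op 2 (type): buf='barhi' undo_depth=2 redo_depth=0
After op 3 (undo): buf='bar' undo_depth=1 redo_depth=1
After op 4 (type): buf='bartwo' undo_depth=2 redo_depth=0
After op 5 (undo): buf='bar' undo_depth=1 redo_depth=1
After op 6 (type): buf='barblue' undo_depth=2 redo_depth=0
After op 7 (undo): buf='bar' undo_depth=1 redo_depth=1
After op 8 (type): buf='barok' undo_depth=2 redo_depth=0
After op 9 (undo): buf='bar' undo_depth=1 redo_depth=1
After op 10 (undo): buf='(empty)' undo_depth=0 redo_depth=2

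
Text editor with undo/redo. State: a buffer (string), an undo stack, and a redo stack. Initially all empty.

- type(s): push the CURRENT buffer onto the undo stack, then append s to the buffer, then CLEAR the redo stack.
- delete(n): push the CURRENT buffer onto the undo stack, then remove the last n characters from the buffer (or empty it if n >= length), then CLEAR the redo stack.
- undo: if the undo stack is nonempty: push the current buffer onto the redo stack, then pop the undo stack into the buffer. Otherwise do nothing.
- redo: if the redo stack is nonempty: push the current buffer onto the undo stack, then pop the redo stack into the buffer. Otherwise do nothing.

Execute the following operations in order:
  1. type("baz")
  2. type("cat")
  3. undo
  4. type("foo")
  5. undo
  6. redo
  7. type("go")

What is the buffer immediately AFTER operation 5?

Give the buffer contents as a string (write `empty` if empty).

After op 1 (type): buf='baz' undo_depth=1 redo_depth=0
After op 2 (type): buf='bazcat' undo_depth=2 redo_depth=0
After op 3 (undo): buf='baz' undo_depth=1 redo_depth=1
After op 4 (type): buf='bazfoo' undo_depth=2 redo_depth=0
After op 5 (undo): buf='baz' undo_depth=1 redo_depth=1

Answer: baz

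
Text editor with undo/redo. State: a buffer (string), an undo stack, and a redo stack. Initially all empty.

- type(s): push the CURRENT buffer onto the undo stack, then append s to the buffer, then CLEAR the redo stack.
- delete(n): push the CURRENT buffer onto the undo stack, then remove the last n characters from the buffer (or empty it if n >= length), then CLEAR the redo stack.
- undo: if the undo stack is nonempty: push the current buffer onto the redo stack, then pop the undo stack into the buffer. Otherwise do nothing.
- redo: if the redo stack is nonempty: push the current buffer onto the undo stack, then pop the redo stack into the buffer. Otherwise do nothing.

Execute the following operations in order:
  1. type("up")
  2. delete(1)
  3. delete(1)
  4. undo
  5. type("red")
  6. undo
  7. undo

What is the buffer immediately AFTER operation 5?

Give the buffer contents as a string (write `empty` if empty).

Answer: ured

Derivation:
After op 1 (type): buf='up' undo_depth=1 redo_depth=0
After op 2 (delete): buf='u' undo_depth=2 redo_depth=0
After op 3 (delete): buf='(empty)' undo_depth=3 redo_depth=0
After op 4 (undo): buf='u' undo_depth=2 redo_depth=1
After op 5 (type): buf='ured' undo_depth=3 redo_depth=0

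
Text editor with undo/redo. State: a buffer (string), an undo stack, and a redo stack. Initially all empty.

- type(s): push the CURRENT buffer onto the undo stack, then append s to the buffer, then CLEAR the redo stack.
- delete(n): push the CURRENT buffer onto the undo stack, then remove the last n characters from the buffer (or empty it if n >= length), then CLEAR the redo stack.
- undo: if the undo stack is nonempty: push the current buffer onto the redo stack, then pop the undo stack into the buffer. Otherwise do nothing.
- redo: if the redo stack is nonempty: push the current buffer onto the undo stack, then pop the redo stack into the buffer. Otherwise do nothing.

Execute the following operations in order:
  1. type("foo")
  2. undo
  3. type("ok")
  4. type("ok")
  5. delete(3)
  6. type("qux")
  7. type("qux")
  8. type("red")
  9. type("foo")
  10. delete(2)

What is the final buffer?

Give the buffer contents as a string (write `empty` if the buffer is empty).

After op 1 (type): buf='foo' undo_depth=1 redo_depth=0
After op 2 (undo): buf='(empty)' undo_depth=0 redo_depth=1
After op 3 (type): buf='ok' undo_depth=1 redo_depth=0
After op 4 (type): buf='okok' undo_depth=2 redo_depth=0
After op 5 (delete): buf='o' undo_depth=3 redo_depth=0
After op 6 (type): buf='oqux' undo_depth=4 redo_depth=0
After op 7 (type): buf='oquxqux' undo_depth=5 redo_depth=0
After op 8 (type): buf='oquxquxred' undo_depth=6 redo_depth=0
After op 9 (type): buf='oquxquxredfoo' undo_depth=7 redo_depth=0
After op 10 (delete): buf='oquxquxredf' undo_depth=8 redo_depth=0

Answer: oquxquxredf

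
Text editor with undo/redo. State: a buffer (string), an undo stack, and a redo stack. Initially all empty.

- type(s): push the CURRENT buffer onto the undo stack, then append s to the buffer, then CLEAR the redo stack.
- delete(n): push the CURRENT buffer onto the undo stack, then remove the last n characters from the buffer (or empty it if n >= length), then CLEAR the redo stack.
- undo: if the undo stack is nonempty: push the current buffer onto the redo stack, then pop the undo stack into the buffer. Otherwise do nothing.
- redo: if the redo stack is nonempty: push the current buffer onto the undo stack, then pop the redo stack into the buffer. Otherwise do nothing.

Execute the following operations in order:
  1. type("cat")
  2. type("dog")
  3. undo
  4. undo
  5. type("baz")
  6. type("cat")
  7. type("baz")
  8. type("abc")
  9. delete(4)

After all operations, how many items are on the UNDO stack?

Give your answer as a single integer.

Answer: 5

Derivation:
After op 1 (type): buf='cat' undo_depth=1 redo_depth=0
After op 2 (type): buf='catdog' undo_depth=2 redo_depth=0
After op 3 (undo): buf='cat' undo_depth=1 redo_depth=1
After op 4 (undo): buf='(empty)' undo_depth=0 redo_depth=2
After op 5 (type): buf='baz' undo_depth=1 redo_depth=0
After op 6 (type): buf='bazcat' undo_depth=2 redo_depth=0
After op 7 (type): buf='bazcatbaz' undo_depth=3 redo_depth=0
After op 8 (type): buf='bazcatbazabc' undo_depth=4 redo_depth=0
After op 9 (delete): buf='bazcatba' undo_depth=5 redo_depth=0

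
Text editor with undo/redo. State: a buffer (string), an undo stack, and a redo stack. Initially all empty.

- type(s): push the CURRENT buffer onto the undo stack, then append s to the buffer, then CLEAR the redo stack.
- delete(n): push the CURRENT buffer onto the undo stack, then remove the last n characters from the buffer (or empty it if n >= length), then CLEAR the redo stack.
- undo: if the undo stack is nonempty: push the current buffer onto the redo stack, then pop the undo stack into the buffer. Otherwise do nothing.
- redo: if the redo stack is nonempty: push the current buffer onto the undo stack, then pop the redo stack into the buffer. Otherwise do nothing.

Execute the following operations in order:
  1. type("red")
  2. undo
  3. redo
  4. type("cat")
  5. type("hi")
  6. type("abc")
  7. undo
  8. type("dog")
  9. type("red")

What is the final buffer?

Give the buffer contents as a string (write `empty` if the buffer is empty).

Answer: redcathidogred

Derivation:
After op 1 (type): buf='red' undo_depth=1 redo_depth=0
After op 2 (undo): buf='(empty)' undo_depth=0 redo_depth=1
After op 3 (redo): buf='red' undo_depth=1 redo_depth=0
After op 4 (type): buf='redcat' undo_depth=2 redo_depth=0
After op 5 (type): buf='redcathi' undo_depth=3 redo_depth=0
After op 6 (type): buf='redcathiabc' undo_depth=4 redo_depth=0
After op 7 (undo): buf='redcathi' undo_depth=3 redo_depth=1
After op 8 (type): buf='redcathidog' undo_depth=4 redo_depth=0
After op 9 (type): buf='redcathidogred' undo_depth=5 redo_depth=0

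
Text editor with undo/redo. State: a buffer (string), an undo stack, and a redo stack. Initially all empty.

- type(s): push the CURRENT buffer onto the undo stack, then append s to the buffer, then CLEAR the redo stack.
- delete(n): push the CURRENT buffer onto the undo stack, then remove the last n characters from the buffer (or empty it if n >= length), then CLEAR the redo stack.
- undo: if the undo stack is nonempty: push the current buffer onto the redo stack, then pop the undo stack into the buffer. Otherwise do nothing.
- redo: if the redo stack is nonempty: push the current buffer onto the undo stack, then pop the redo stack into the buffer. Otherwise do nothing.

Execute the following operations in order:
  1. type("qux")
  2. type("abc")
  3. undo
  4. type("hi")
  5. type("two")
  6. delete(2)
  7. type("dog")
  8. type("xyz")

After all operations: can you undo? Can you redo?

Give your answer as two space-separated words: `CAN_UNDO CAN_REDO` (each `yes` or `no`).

After op 1 (type): buf='qux' undo_depth=1 redo_depth=0
After op 2 (type): buf='quxabc' undo_depth=2 redo_depth=0
After op 3 (undo): buf='qux' undo_depth=1 redo_depth=1
After op 4 (type): buf='quxhi' undo_depth=2 redo_depth=0
After op 5 (type): buf='quxhitwo' undo_depth=3 redo_depth=0
After op 6 (delete): buf='quxhit' undo_depth=4 redo_depth=0
After op 7 (type): buf='quxhitdog' undo_depth=5 redo_depth=0
After op 8 (type): buf='quxhitdogxyz' undo_depth=6 redo_depth=0

Answer: yes no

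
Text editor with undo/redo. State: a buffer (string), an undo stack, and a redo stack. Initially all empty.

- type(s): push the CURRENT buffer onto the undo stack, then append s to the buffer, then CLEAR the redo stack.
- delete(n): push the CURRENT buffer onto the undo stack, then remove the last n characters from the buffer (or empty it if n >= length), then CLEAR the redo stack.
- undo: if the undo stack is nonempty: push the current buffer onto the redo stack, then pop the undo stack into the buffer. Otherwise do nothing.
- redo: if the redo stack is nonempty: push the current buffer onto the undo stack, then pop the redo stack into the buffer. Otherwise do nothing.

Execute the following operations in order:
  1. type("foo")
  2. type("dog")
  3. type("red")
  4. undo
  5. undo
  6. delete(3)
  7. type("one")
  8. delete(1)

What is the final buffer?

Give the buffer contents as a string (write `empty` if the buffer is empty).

After op 1 (type): buf='foo' undo_depth=1 redo_depth=0
After op 2 (type): buf='foodog' undo_depth=2 redo_depth=0
After op 3 (type): buf='foodogred' undo_depth=3 redo_depth=0
After op 4 (undo): buf='foodog' undo_depth=2 redo_depth=1
After op 5 (undo): buf='foo' undo_depth=1 redo_depth=2
After op 6 (delete): buf='(empty)' undo_depth=2 redo_depth=0
After op 7 (type): buf='one' undo_depth=3 redo_depth=0
After op 8 (delete): buf='on' undo_depth=4 redo_depth=0

Answer: on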